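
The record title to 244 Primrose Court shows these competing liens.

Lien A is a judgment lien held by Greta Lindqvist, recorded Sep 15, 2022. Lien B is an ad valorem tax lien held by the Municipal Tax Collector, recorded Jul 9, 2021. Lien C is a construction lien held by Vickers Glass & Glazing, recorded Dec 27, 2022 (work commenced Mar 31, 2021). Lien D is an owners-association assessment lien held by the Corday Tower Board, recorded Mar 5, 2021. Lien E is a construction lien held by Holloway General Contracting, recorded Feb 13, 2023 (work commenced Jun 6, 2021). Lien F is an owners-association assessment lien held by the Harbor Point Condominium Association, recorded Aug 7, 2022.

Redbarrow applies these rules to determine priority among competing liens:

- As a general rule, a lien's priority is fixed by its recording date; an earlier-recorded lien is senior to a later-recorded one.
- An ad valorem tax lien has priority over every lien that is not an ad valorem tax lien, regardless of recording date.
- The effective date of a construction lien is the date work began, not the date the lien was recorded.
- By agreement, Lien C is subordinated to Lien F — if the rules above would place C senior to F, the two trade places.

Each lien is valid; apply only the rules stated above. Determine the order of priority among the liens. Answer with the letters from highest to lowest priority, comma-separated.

Effective dates: C's effective date is Mar 31, 2021, when work began; E relates back to Jun 6, 2021 (work commenced).
As an ad valorem tax lien, B is senior to every other lien.
Ordering the rest by effective date: D (Mar 5, 2021), C (Mar 31, 2021), E (Jun 6, 2021), F (Aug 7, 2022), A (Sep 15, 2022).
The subordination applies — C was senior to F — so C and F swap.

B, D, F, E, C, A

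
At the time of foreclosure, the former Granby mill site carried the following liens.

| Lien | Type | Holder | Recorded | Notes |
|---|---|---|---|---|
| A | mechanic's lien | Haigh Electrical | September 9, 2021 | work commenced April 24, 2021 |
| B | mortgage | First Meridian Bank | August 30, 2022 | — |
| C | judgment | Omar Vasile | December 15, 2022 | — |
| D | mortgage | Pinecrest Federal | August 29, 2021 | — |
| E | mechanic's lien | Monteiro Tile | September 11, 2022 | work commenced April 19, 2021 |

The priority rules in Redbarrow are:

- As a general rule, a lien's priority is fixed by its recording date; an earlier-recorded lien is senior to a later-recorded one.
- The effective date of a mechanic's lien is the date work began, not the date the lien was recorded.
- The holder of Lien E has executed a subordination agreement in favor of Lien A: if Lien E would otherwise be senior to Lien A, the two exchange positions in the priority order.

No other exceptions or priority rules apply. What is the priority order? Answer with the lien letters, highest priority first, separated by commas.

A, E, D, B, C

Effective dates after the stated exceptions: A relates back to April 24, 2021 (work commenced); E relates back to April 19, 2021 (work commenced).
By effective date, earliest first: E (April 19, 2021), A (April 24, 2021), D (August 29, 2021), B (August 30, 2022), C (December 15, 2022).
Because E would otherwise rank above A, the subordination swaps them.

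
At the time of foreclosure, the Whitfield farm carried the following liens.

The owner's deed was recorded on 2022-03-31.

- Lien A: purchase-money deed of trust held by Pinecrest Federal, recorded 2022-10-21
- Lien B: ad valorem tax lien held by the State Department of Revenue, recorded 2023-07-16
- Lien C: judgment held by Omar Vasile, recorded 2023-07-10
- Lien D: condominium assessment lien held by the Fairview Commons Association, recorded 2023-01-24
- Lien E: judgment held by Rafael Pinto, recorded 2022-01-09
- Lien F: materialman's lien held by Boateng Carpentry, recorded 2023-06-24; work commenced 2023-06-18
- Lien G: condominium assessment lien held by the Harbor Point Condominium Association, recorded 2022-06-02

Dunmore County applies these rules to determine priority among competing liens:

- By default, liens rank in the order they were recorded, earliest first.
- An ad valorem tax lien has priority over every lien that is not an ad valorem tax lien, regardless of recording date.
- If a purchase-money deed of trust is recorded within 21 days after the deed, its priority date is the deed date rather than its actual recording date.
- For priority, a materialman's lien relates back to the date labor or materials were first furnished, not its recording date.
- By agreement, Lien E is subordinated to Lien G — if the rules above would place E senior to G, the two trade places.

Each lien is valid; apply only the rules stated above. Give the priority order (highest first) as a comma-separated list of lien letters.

Effective dates: A was recorded 204 days after the deed — beyond 21 days — so no relation-back applies; F's effective date is 2023-06-18, when work began.
As an ad valorem tax lien, B is senior to every other lien.
Among the remaining liens, by effective date: E (2022-01-09), G (2022-06-02), A (2022-10-21), D (2023-01-24), F (2023-06-18), C (2023-07-10).
Because E would otherwise rank above G, the subordination swaps them.

B, G, E, A, D, F, C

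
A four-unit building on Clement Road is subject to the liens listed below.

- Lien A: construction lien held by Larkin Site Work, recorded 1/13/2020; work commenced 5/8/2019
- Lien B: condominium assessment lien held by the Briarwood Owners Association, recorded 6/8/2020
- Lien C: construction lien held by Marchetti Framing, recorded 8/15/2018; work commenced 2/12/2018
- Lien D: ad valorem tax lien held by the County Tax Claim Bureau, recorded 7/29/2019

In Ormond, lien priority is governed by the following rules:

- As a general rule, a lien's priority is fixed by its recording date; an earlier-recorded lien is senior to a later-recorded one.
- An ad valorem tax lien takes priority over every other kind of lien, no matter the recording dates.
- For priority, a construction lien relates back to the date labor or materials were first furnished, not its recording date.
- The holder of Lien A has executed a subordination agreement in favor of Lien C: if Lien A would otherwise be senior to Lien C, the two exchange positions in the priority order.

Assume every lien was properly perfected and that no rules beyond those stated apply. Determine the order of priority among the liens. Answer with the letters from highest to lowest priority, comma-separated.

First, effective dates: A is treated as recorded 5/8/2019, the work-commencement date; C relates back to 2/12/2018 (work commenced).
D is an ad valorem tax lien and takes priority over every other lien.
Ordering the rest by effective date: C (2/12/2018), A (5/8/2019), B (6/8/2020).
Since A is not senior to C, the subordination leaves the order unchanged.

D, C, A, B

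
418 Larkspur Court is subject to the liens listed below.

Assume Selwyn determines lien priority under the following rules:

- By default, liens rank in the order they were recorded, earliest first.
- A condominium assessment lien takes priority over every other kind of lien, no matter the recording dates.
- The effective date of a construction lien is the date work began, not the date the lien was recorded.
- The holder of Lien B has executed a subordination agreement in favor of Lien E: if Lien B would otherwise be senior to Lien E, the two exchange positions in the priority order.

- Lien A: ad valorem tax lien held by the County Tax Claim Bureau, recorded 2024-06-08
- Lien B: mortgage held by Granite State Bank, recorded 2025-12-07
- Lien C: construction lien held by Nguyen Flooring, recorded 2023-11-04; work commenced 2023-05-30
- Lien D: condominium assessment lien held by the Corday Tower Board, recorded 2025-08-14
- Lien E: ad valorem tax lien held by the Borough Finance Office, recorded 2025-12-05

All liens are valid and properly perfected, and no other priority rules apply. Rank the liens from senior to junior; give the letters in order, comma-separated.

D, C, A, E, B

Effective dates: C relates back to 2023-05-30 (work commenced).
D is a condominium assessment lien, so it outranks all other liens regardless of date.
The other liens, earliest effective date first: C (2023-05-30), A (2024-06-08), E (2025-12-05), B (2025-12-07).
B is already junior to E, so the subordination agreement changes nothing.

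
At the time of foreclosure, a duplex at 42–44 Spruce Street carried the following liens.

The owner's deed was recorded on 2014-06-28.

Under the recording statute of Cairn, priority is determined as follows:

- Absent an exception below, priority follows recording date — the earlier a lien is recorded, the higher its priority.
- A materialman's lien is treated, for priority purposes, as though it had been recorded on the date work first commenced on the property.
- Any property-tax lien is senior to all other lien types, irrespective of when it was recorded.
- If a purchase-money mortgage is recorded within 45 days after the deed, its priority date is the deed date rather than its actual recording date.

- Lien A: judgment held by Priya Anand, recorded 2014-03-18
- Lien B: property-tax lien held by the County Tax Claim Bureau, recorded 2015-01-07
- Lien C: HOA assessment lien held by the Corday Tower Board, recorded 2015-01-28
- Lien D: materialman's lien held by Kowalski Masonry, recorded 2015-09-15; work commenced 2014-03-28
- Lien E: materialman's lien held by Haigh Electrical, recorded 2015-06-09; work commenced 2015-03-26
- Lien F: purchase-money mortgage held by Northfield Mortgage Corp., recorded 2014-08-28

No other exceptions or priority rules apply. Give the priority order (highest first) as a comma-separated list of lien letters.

B, A, D, F, C, E

First, effective dates: D's effective date is 2014-03-28, when work began; E's effective date is 2015-03-26, when work began; F was recorded 61 days after the deed — beyond 45 days — so no relation-back applies.
B is a property-tax lien and takes priority over every other lien.
Ordering the rest by effective date: A (2014-03-18), D (2014-03-28), F (2014-08-28), C (2015-01-28), E (2015-03-26).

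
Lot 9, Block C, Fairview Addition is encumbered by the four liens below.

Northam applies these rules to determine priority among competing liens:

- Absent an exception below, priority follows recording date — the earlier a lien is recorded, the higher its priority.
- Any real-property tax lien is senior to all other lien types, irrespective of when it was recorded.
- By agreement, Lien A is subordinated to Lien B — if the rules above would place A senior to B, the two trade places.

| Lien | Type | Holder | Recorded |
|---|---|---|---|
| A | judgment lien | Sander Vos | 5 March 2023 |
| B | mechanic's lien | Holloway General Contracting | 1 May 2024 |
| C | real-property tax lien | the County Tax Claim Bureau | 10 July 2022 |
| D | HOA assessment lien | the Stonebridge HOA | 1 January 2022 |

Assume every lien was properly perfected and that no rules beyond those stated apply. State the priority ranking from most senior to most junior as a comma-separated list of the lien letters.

C, D, B, A

As a real-property tax lien, C is senior to every other lien.
Remaining liens by effective date: D (1 January 2022), A (5 March 2023), B (1 May 2024).
A is senior to B before the subordination, so the two trade places.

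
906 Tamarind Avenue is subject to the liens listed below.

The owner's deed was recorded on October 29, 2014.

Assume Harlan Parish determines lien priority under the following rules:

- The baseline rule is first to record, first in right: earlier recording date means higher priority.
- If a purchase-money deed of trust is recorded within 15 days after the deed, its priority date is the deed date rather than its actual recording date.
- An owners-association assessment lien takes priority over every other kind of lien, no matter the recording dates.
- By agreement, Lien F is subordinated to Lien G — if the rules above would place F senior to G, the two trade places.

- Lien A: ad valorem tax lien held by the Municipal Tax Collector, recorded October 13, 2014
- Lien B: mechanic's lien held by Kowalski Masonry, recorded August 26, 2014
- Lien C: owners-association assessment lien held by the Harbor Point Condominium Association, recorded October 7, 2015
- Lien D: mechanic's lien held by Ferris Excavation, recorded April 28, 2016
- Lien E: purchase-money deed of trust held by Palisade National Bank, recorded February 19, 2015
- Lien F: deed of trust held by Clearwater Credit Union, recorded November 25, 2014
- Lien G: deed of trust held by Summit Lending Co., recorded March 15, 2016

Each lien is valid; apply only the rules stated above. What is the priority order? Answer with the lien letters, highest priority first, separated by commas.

C, B, A, G, E, F, D

Effective dates after the stated exceptions: E missed the 15-day window (113 days after the deed), so its recording date stands.
C, as an owners-association assessment lien, has superpriority and ranks first.
Ordering the rest by effective date: B (August 26, 2014), A (October 13, 2014), F (November 25, 2014), E (February 19, 2015), G (March 15, 2016), D (April 28, 2016).
F would otherwise be senior to G, so under the subordination agreement F and G exchange positions.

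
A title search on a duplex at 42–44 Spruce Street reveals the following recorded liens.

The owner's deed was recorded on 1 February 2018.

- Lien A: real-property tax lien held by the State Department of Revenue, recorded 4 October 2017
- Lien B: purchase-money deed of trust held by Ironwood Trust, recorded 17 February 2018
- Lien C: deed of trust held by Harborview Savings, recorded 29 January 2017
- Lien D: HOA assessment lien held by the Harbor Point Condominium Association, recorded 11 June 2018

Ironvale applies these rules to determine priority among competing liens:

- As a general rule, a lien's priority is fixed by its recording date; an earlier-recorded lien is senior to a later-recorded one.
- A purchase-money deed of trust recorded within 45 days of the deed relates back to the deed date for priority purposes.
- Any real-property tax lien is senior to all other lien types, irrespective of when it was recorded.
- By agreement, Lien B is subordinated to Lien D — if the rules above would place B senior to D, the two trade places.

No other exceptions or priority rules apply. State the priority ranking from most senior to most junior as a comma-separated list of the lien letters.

A, C, D, B

Effective dates: B relates back to the deed date 1 February 2018.
A is a real-property tax lien and takes priority over every other lien.
Remaining liens by effective date: C (29 January 2017), B (1 February 2018), D (11 June 2018).
The subordination applies — B was senior to D — so B and D swap.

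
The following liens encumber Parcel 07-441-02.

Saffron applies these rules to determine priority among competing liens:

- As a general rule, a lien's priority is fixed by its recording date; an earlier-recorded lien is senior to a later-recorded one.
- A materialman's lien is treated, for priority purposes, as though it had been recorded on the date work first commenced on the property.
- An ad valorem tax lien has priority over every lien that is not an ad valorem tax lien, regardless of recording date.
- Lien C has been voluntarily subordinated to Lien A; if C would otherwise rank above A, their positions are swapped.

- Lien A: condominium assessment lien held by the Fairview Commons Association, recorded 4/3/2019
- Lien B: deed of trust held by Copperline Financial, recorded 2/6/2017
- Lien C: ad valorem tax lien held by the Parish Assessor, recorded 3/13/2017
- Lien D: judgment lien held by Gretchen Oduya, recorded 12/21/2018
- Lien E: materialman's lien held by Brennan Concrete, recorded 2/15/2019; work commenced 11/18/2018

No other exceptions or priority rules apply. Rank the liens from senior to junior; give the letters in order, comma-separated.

A, B, E, D, C

First, effective dates: E relates back to 11/18/2018 (work commenced).
C is an ad valorem tax lien, so it outranks all other liens regardless of date.
Among the remaining liens, by effective date: B (2/6/2017), E (11/18/2018), D (12/21/2018), A (4/3/2019).
C would otherwise be senior to A, so under the subordination agreement C and A exchange positions.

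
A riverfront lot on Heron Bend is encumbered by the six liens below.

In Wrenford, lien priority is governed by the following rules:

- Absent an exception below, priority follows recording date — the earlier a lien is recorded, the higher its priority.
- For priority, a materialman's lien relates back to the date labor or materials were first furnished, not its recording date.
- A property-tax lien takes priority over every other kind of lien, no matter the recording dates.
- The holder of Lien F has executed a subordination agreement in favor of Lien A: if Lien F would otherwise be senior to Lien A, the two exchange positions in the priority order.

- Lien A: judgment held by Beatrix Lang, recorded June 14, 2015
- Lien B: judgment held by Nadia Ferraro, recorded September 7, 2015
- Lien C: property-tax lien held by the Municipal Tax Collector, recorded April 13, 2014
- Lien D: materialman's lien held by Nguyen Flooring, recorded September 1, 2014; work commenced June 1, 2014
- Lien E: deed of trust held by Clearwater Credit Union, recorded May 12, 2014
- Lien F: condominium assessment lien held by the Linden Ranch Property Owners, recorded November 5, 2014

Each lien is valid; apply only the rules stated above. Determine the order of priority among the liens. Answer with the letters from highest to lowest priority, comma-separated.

C, E, D, A, F, B

First, effective dates: D is treated as recorded June 1, 2014, the work-commencement date.
C is a property-tax lien, so it outranks all other liens regardless of date.
The other liens, earliest effective date first: E (May 12, 2014), D (June 1, 2014), F (November 5, 2014), A (June 14, 2015), B (September 7, 2015).
Because F would otherwise rank above A, the subordination swaps them.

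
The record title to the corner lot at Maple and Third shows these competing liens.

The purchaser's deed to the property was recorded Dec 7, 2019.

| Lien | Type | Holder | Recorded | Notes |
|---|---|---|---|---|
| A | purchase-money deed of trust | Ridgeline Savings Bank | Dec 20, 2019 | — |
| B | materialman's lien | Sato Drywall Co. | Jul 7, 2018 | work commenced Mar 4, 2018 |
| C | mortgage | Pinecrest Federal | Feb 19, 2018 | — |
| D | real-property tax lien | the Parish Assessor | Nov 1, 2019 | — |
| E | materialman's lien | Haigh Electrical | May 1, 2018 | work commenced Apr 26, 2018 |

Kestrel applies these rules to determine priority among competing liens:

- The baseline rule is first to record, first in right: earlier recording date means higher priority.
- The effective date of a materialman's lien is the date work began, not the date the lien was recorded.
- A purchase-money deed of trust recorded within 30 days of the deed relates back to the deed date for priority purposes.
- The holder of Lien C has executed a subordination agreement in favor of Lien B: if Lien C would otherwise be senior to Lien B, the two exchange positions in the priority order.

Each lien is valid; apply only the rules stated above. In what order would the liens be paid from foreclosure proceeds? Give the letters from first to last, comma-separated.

B, C, E, D, A

First, effective dates: A's effective date is the deed date, Dec 7, 2019; B relates back to Mar 4, 2018 (work commenced); E relates back to Apr 26, 2018 (work commenced).
Sorted by effective date: C (Feb 19, 2018), B (Mar 4, 2018), E (Apr 26, 2018), D (Nov 1, 2019), A (Dec 7, 2019).
Because C would otherwise rank above B, the subordination swaps them.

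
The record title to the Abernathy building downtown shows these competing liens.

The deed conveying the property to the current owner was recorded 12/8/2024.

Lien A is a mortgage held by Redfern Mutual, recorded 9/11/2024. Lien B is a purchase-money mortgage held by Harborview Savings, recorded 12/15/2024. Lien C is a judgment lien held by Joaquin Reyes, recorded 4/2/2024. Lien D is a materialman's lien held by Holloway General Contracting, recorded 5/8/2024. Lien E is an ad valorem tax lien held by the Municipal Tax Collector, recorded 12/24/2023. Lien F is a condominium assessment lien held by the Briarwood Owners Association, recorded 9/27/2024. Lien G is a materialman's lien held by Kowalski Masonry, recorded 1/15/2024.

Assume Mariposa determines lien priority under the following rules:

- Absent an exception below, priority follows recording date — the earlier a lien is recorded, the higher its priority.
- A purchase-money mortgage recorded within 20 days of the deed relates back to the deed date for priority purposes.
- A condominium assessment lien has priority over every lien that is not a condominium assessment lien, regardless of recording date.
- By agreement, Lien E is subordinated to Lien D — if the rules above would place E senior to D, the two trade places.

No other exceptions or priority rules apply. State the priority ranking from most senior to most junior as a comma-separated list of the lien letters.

F, D, G, C, E, A, B

Adjusting effective dates: B's effective date is the deed date, 12/8/2024.
F, as a condominium assessment lien, has superpriority and ranks first.
Among the remaining liens, by effective date: E (12/24/2023), G (1/15/2024), C (4/2/2024), D (5/8/2024), A (9/11/2024), B (12/8/2024).
The subordination applies — E was senior to D — so E and D swap.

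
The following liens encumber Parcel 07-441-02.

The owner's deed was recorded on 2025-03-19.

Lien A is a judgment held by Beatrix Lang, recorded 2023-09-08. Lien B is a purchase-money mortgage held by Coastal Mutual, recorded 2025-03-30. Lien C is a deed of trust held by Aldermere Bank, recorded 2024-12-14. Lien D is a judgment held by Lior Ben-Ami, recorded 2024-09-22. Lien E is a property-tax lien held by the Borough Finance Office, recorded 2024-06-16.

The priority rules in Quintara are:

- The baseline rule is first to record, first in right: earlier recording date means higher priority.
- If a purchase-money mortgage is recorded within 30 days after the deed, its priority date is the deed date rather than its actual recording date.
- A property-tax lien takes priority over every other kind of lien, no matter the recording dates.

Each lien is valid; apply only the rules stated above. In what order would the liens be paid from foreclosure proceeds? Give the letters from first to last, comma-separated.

E, A, D, C, B

Adjusting effective dates: B was recorded within the 30-day window, so its effective date is the deed date 2025-03-19.
E is a property-tax lien and takes priority over every other lien.
Among the remaining liens, by effective date: A (2023-09-08), D (2024-09-22), C (2024-12-14), B (2025-03-19).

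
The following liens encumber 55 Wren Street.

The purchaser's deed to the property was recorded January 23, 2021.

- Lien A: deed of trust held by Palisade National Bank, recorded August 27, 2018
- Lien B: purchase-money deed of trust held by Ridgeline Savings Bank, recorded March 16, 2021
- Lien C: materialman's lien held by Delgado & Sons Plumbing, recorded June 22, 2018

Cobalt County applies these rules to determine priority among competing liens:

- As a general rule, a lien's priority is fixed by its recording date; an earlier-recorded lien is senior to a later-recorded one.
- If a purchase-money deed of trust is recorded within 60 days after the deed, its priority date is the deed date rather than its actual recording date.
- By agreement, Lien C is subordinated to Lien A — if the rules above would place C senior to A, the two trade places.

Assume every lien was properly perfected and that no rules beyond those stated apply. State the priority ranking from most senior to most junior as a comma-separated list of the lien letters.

A, C, B

Effective dates: B was recorded within the 60-day window, so its effective date is the deed date January 23, 2021.
By effective date, earliest first: C (June 22, 2018), A (August 27, 2018), B (January 23, 2021).
The subordination applies — C was senior to A — so C and A swap.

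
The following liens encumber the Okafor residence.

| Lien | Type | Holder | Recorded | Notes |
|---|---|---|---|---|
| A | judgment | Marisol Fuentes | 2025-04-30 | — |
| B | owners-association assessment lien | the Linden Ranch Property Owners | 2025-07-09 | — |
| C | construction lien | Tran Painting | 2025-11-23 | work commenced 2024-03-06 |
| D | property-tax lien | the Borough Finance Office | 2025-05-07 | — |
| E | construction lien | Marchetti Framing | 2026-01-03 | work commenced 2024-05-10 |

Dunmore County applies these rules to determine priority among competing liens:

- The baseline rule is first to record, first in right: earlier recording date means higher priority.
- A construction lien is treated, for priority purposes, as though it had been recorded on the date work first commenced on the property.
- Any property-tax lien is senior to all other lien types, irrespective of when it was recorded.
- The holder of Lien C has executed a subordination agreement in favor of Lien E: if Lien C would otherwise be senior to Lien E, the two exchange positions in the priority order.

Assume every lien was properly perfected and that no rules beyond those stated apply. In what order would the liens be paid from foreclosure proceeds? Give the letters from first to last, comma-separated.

Effective dates after the stated exceptions: C's effective date is 2024-03-06, when work began; E's effective date is 2024-05-10, when work began.
D is a property-tax lien and takes priority over every other lien.
Among the remaining liens, by effective date: C (2024-03-06), E (2024-05-10), A (2025-04-30), B (2025-07-09).
C would otherwise be senior to E, so under the subordination agreement C and E exchange positions.

D, E, C, A, B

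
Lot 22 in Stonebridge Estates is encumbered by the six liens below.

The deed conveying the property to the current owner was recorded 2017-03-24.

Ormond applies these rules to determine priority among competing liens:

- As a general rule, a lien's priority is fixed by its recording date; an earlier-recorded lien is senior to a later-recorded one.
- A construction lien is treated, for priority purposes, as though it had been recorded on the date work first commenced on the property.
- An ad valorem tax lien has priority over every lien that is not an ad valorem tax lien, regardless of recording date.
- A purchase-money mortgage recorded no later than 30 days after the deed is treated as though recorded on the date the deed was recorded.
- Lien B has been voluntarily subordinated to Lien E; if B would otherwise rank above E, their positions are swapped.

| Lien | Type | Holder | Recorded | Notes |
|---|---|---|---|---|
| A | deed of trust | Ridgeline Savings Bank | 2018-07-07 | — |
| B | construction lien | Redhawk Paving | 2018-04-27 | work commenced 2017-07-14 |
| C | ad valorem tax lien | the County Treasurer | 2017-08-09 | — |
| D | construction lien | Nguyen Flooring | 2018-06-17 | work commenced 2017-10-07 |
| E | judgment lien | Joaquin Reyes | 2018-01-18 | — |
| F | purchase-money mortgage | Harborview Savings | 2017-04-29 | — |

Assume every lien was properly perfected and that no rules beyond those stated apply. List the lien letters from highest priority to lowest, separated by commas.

Effective dates: B is treated as recorded 2017-07-14, the work-commencement date; D is treated as recorded 2017-10-07, the work-commencement date; F missed the 30-day window (36 days after the deed), so its recording date stands.
C, as an ad valorem tax lien, has superpriority and ranks first.
The other liens, earliest effective date first: F (2017-04-29), B (2017-07-14), D (2017-10-07), E (2018-01-18), A (2018-07-07).
B would otherwise be senior to E, so under the subordination agreement B and E exchange positions.

C, F, E, D, B, A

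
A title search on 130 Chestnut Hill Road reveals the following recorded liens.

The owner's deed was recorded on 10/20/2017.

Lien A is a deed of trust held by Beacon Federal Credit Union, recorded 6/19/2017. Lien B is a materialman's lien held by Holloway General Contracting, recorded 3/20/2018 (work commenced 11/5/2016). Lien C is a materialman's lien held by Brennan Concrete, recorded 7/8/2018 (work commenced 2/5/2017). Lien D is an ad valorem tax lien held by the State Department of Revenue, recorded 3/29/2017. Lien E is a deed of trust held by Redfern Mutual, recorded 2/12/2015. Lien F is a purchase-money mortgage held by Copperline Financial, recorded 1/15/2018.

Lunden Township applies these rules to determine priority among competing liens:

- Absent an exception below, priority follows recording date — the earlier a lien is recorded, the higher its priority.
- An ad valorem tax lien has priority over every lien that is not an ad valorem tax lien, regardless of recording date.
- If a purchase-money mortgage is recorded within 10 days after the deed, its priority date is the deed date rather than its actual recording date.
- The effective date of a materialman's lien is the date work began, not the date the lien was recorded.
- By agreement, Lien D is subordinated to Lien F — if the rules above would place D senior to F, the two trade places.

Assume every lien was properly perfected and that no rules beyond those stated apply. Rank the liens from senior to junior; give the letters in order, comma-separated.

Effective dates: B relates back to 11/5/2016 (work commenced); C is treated as recorded 2/5/2017, the work-commencement date; F missed the 10-day window (87 days after the deed), so its recording date stands.
D, as an ad valorem tax lien, has superpriority and ranks first.
Ordering the rest by effective date: E (2/12/2015), B (11/5/2016), C (2/5/2017), A (6/19/2017), F (1/15/2018).
The subordination applies — D was senior to F — so D and F swap.

F, E, B, C, A, D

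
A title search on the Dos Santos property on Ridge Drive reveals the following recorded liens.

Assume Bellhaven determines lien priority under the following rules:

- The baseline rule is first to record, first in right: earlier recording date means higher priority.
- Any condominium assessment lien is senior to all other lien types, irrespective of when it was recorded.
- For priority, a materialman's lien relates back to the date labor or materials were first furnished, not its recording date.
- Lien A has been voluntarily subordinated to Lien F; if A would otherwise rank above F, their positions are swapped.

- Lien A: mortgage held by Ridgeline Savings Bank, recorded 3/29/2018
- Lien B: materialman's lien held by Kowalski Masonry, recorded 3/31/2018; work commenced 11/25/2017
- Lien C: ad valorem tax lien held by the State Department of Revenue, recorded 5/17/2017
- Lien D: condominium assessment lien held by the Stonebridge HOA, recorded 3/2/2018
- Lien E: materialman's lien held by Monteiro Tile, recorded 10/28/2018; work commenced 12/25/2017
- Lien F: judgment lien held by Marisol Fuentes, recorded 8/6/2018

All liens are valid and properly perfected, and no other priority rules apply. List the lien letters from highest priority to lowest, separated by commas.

D, C, B, E, F, A

Effective dates: B relates back to 11/25/2017 (work commenced); E's effective date is 12/25/2017, when work began.
As a condominium assessment lien, D is senior to every other lien.
Among the remaining liens, by effective date: C (5/17/2017), B (11/25/2017), E (12/25/2017), A (3/29/2018), F (8/6/2018).
A would otherwise be senior to F, so under the subordination agreement A and F exchange positions.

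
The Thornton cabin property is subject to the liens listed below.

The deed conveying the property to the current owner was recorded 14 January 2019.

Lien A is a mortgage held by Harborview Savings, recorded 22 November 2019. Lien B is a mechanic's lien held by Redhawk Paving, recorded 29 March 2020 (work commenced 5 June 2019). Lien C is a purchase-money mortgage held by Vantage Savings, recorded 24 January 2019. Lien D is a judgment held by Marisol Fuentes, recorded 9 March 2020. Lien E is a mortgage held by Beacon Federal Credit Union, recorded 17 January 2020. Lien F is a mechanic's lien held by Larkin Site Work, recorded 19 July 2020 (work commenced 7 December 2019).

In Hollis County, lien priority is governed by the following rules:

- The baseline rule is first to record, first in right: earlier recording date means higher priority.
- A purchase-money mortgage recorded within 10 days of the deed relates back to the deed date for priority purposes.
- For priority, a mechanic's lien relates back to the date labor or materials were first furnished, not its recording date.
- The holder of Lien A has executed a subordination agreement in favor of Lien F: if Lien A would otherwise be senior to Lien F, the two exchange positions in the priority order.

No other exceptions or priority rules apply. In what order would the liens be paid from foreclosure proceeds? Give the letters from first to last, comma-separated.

First, effective dates: B relates back to 5 June 2019 (work commenced); C was recorded within the 10-day window, so its effective date is the deed date 14 January 2019; F relates back to 7 December 2019 (work commenced).
By effective date: C (14 January 2019), B (5 June 2019), A (22 November 2019), F (7 December 2019), E (17 January 2020), D (9 March 2020).
Because A would otherwise rank above F, the subordination swaps them.

C, B, F, A, E, D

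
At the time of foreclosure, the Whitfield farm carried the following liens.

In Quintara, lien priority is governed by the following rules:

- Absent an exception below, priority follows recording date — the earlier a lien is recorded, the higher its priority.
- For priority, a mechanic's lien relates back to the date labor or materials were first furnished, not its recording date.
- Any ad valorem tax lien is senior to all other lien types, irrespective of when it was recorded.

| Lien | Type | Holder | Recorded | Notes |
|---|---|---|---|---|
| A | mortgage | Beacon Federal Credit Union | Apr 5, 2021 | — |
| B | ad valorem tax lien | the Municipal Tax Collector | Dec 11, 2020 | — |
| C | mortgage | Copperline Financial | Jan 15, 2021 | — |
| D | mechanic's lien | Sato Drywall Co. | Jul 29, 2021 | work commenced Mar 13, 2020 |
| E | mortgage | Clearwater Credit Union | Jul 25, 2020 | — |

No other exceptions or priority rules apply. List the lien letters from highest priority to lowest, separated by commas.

Adjusting effective dates: D relates back to Mar 13, 2020 (work commenced).
As an ad valorem tax lien, B is senior to every other lien.
Ordering the rest by effective date: D (Mar 13, 2020), E (Jul 25, 2020), C (Jan 15, 2021), A (Apr 5, 2021).

B, D, E, C, A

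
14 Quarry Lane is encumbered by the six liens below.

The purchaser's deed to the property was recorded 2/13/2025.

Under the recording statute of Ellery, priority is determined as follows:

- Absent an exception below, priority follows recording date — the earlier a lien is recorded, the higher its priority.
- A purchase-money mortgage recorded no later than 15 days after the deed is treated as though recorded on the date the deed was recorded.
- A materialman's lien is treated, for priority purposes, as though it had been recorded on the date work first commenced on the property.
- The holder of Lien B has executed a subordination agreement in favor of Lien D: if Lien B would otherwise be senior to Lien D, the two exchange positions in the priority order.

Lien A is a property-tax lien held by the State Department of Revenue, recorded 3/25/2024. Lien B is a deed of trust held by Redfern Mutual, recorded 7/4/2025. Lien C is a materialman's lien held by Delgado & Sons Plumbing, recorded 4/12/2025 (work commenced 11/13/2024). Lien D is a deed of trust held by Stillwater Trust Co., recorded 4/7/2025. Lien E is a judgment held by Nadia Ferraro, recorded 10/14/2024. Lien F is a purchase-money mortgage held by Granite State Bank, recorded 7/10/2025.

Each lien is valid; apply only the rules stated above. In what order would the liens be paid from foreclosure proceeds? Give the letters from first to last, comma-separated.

A, E, C, D, B, F

Effective dates: C is treated as recorded 11/13/2024, the work-commencement date; F missed the 15-day window (147 days after the deed), so its recording date stands.
Sorted by effective date: A (3/25/2024), E (10/14/2024), C (11/13/2024), D (4/7/2025), B (7/4/2025), F (7/10/2025).
B already ranks below D; the subordination has no effect.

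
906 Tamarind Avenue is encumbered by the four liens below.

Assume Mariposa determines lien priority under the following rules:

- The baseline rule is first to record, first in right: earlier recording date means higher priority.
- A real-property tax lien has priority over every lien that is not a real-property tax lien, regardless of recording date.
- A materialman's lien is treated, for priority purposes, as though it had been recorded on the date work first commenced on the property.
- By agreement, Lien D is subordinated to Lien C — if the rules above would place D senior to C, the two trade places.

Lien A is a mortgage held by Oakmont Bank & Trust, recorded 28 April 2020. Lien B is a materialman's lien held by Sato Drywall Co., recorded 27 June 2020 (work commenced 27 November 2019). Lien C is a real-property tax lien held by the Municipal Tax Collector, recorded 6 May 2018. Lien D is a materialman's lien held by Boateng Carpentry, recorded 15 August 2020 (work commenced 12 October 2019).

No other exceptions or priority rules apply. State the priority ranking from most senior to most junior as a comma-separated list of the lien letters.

Effective dates after the stated exceptions: B relates back to 27 November 2019 (work commenced); D relates back to 12 October 2019 (work commenced).
C is a real-property tax lien, so it outranks all other liens regardless of date.
Among the remaining liens, by effective date: D (12 October 2019), B (27 November 2019), A (28 April 2020).
Since D is not senior to C, the subordination leaves the order unchanged.

C, D, B, A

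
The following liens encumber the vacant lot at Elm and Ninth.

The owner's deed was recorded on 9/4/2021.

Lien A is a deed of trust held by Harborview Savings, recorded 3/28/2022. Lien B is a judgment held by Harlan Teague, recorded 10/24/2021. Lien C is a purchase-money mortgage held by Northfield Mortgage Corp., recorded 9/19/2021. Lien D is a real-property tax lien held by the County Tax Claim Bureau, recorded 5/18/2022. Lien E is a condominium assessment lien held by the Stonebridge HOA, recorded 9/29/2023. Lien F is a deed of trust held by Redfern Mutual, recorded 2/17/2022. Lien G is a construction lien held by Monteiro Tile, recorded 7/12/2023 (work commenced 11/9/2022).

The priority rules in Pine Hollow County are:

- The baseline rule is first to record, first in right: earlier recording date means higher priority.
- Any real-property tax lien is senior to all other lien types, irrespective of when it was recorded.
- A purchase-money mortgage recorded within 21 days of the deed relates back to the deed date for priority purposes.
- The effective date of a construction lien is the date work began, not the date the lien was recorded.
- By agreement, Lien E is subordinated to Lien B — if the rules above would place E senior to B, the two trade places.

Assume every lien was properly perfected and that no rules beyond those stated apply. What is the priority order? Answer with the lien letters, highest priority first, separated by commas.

D, C, B, F, A, G, E

Effective dates: C was recorded within the 21-day window, so its effective date is the deed date 9/4/2021; G is treated as recorded 11/9/2022, the work-commencement date.
D is a real-property tax lien, so it outranks all other liens regardless of date.
Ordering the rest by effective date: C (9/4/2021), B (10/24/2021), F (2/17/2022), A (3/28/2022), G (11/9/2022), E (9/29/2023).
E is already junior to B, so the subordination agreement changes nothing.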